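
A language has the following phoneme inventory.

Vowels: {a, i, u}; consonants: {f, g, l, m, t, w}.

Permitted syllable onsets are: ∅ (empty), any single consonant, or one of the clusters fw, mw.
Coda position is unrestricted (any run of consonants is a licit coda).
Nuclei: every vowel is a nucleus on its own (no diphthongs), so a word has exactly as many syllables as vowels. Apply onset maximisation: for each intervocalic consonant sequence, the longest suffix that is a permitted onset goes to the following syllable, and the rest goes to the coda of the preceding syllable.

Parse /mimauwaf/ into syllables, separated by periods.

Nuclei (vowels): i, a, u, a → 4 syllables.
V1 /i/ – V2 /a/: /m/ → onset of the next syllable (single consonants are always licit onsets).
V2 /a/ – V3 /u/: no consonants, so the boundary falls immediately after /a/.
V3 /u/ – V4 /a/: just /w/ — single C goes to the following onset.

mi.ma.u.waf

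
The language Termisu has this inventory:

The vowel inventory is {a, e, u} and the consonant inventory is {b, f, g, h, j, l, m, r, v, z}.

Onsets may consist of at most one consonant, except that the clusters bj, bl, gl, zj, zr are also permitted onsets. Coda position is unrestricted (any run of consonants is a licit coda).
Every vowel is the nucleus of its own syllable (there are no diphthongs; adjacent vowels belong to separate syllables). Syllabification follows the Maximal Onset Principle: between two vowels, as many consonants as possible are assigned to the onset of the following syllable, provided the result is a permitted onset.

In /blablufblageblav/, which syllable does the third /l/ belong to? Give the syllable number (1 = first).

3

Vowels present: a, u, a, e, a; each is a nucleus, giving 5 syllables.
V1 /a/ – V2 /u/: /bl/ — entire cluster is a permitted onset → onset /bl/, coda ∅.
V2 /u/ – V3 /a/: /fbl/ — longest licit onset from the right is /bl/, leaving /f/ as coda.
V3 /a/ – V4 /e/: just /g/ — single C goes to the following onset.
V4 /e/ – V5 /a/: /bl/ is a licit onset in full, so it all attaches to the next syllable.
So the parse is bla.bluf.bla.ge.blav.
The third /l/ is in the onset of syllable 3 (/bla/).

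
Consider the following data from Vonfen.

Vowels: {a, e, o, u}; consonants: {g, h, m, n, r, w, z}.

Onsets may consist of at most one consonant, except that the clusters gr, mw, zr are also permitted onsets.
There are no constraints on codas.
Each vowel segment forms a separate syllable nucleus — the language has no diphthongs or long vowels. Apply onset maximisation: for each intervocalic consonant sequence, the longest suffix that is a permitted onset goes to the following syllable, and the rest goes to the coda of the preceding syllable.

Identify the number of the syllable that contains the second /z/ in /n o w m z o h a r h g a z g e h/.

Nuclei (vowels): o, o, a, a, e → 5 syllables.
V1 /o/ – V2 /o/: /wmz/; trying suffixes from longest down, /z/ is the first permitted one, so coda /wm/ | onset /z/.
V2 /o/ – V3 /a/: just /h/ — single C goes to the following onset.
V3 /a/ – V4 /a/: cluster /rhg/ — the longest permitted-onset suffix is /g/; onset = /g/, preceding coda = /rh/.
V4 /a/ – V5 /e/: cluster /zg/ — the longest permitted-onset suffix is /g/; onset = /g/, preceding coda = /z/.
Result: nowm.zo.harh.gaz.geh.
The second /z/ is in the coda of syllable 4 (/gaz/).

4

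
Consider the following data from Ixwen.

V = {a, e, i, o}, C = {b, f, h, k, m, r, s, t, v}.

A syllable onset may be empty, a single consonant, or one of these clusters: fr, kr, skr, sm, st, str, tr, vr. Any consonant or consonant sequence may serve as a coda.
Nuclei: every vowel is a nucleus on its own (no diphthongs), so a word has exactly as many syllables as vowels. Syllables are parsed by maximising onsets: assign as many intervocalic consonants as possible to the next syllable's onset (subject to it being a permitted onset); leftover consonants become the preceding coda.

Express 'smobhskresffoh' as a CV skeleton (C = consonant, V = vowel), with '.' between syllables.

The vowels are o, e, o — 3 nuclei, so 3 syllables.
V1 /o/ – V2 /e/: cluster /bhskr/ — the longest permitted-onset suffix is /skr/; onset = /skr/, preceding coda = /bh/.
V2 /e/ – V3 /o/: cluster /sff/ — the longest permitted-onset suffix is /f/; onset = /f/, preceding coda = /sf/.
Syllabification: smobh.skresf.foh.
Mapping each syllable to C/V: /smobh/ → CCVCC, /skresf/ → CCCVCC, /foh/ → CVC.

CCVCC.CCCVCC.CVC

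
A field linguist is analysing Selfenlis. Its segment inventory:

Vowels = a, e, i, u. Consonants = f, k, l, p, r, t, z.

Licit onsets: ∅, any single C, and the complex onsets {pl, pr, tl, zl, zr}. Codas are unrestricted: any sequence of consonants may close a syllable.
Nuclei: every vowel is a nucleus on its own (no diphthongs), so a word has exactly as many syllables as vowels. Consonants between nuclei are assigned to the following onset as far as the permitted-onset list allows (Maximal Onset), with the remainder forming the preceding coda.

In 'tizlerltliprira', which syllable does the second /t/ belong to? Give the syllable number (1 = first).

3

The vowels are i, e, i, i, a — 5 nuclei, so 5 syllables.
/i…e/ gap (V1→V2): cluster /zl/ — /zl/ is itself a permitted onset, so the whole cluster goes right; preceding coda = ∅.
/e…i/ gap (V2→V3): cluster /rltl/ — the longest permitted-onset suffix is /tl/; onset = /tl/, preceding coda = /rl/.
/i…i/ gap (V3→V4): /pr/ is a licit onset in full, so it all attaches to the next syllable.
/i…a/ gap (V4→V5): /r/ → onset of the next syllable (single consonants are always licit onsets).
Putting it together: ti.zlerl.tli.pri.ra.
The second /t/ is in the onset of syllable 3 (/tli/).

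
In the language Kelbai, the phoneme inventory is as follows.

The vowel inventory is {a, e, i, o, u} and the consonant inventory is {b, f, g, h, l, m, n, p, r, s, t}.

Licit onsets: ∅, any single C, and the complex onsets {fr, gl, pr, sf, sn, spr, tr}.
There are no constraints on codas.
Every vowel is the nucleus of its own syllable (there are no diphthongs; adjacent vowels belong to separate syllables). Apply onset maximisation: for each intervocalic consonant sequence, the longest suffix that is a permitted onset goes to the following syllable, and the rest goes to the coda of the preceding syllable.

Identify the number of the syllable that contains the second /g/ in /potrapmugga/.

4

Nuclei (vowels): o, a, u, a → 4 syllables.
Between /o/ (V1) and /a/ (V2): /tr/ is a licit onset in full, so it all attaches to the next syllable.
Between /a/ (V2) and /u/ (V3): cluster /pm/ — the longest permitted-onset suffix is /m/; onset = /m/, preceding coda = /p/.
Between /u/ (V3) and /a/ (V4): /gg/; trying suffixes from longest down, /g/ is the first permitted one, so coda /g/ | onset /g/.
So the parse is po.trap.mug.ga.
The second /g/ is in the onset of syllable 4 (/ga/).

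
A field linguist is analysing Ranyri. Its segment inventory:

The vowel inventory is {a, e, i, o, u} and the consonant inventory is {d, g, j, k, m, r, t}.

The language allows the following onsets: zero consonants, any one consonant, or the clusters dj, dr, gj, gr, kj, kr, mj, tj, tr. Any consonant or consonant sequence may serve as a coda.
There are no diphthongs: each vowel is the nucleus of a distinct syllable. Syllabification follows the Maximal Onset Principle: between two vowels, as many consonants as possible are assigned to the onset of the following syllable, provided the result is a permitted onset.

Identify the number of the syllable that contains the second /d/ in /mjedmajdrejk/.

Vowels present: e, a, e; each is a nucleus, giving 3 syllables.
Between /e/ (V1) and /a/ (V2): /dm/; trying suffixes from longest down, /m/ is the first permitted one, so coda /d/ | onset /m/.
Between /a/ (V2) and /e/ (V3): cluster /jdr/ — the longest permitted-onset suffix is /dr/; onset = /dr/, preceding coda = /j/.
Putting it together: mjed.maj.drejk.
The second /d/ is in the onset of syllable 3 (/drejk/).

3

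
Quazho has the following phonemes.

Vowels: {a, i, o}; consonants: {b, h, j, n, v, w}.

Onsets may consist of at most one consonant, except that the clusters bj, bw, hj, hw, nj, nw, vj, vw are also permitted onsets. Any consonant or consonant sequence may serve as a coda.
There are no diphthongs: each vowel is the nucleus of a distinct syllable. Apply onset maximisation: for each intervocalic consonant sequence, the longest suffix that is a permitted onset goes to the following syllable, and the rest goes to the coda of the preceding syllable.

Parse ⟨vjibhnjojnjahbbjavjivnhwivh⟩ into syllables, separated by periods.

Nuclei (vowels): i, o, a, a, i, i → 6 syllables.
V1 /i/ – V2 /o/: /bhnj/; trying suffixes from longest down, /nj/ is the first permitted one, so coda /bh/ | onset /nj/.
V2 /o/ – V3 /a/: /jnj/ splits as /j/ + /nj/ (/nj/ is the longest suffix that is a licit onset).
V3 /a/ – V4 /a/: /hbbj/ splits as /hb/ + /bj/ (/bj/ is the longest suffix that is a licit onset).
V4 /a/ – V5 /i/: /vj/ is a licit onset in full, so it all attaches to the next syllable.
V5 /i/ – V6 /i/: /vnhw/ splits as /vn/ + /hw/ (/hw/ is the longest suffix that is a licit onset).

vjibh.njoj.njahb.bja.vjivn.hwivh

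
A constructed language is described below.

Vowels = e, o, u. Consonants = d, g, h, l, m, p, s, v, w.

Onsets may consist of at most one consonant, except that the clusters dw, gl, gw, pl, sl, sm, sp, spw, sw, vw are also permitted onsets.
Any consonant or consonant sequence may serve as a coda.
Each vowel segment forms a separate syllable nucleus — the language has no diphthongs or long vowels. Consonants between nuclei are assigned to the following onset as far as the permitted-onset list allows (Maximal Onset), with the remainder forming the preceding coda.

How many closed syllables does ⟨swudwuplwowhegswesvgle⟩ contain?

4

Nuclei (vowels): u, u, o, e, e, e → 6 syllables.
Between /u/ (V1) and /u/ (V2): /dw/ — entire cluster is a permitted onset → onset /dw/, coda ∅.
Between /u/ (V2) and /o/ (V3): /plw/; trying suffixes from longest down, /w/ is the first permitted one, so coda /pl/ | onset /w/.
Between /o/ (V3) and /e/ (V4): cluster /wh/ — the longest permitted-onset suffix is /h/; onset = /h/, preceding coda = /w/.
Between /e/ (V4) and /e/ (V5): /gsw/ — longest licit onset from the right is /sw/, leaving /g/ as coda.
Between /e/ (V5) and /e/ (V6): /svgl/ — longest licit onset from the right is /gl/, leaving /sv/ as coda.
Syllabification: swu.dwupl.wow.heg.swesv.gle.
Classifying each syllable: /swu/ (open), /dwupl/ (closed), /wow/ (closed), /heg/ (closed), /swesv/ (closed), /gle/ (open).
Closed syllables: 4.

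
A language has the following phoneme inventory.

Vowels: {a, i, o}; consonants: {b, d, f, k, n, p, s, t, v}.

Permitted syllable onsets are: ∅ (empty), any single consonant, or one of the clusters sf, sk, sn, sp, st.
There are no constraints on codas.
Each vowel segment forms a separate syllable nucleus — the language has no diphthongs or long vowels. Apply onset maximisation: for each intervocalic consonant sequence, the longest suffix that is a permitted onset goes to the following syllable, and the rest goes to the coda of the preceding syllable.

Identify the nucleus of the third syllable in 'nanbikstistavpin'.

i

The vowels are a, i, i, a, i — 5 nuclei, so 5 syllables.
The third nucleus (vowel 3 from the left) is /i/.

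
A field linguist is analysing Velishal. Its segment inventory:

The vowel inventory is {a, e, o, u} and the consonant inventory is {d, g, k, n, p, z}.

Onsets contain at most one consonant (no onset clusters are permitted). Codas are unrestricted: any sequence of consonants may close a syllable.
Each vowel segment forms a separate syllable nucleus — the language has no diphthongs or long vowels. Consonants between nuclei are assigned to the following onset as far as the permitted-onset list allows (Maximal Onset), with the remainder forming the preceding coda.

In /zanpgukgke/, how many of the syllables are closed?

2

The vowels are a, u, e — 3 nuclei, so 3 syllables.
σ1/σ2 boundary: cluster /npg/ — the longest permitted-onset suffix is /g/; onset = /g/, preceding coda = /np/.
σ2/σ3 boundary: /kgk/ — longest licit onset from the right is /k/, leaving /kg/ as coda.
So the parse is zanp.gukg.ke.
Classifying each syllable: /zanp/ (closed), /gukg/ (closed), /ke/ (open).
Closed syllables: 2.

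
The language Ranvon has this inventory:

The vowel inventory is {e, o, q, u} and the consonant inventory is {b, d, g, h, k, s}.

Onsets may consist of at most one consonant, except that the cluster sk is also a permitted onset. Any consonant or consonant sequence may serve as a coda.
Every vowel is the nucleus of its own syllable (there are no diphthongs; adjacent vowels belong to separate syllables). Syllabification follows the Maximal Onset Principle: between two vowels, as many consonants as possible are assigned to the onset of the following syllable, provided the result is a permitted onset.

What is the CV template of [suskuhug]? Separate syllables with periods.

Nuclei (vowels): u, u, u → 3 syllables.
Between /u/ (V1) and /u/ (V2): /sk/ is a licit onset in full, so it all attaches to the next syllable.
Between /u/ (V2) and /u/ (V3): /h/ is a single consonant, so it becomes the next onset.
So the parse is su.sku.hug.
Mapping each syllable to C/V: /su/ → CV, /sku/ → CCV, /hug/ → CVC.

CV.CCV.CVC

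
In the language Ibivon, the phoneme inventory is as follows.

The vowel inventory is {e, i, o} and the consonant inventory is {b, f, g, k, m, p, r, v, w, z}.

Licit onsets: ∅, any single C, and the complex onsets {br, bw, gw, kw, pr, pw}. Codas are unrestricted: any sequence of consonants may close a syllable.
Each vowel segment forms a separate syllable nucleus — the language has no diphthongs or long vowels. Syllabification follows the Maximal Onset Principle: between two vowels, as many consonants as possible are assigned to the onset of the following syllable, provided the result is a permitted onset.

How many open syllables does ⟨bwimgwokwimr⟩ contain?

1

Nuclei (vowels): i, o, i → 3 syllables.
/i…o/ gap (V1→V2): /mgw/ — longest licit onset from the right is /gw/, leaving /m/ as coda.
/o…i/ gap (V2→V3): cluster /kw/ — /kw/ is itself a permitted onset, so the whole cluster goes right; preceding coda = ∅.
Syllabification: bwim.gwo.kwimr.
Classifying each syllable: /bwim/ (closed), /gwo/ (open), /kwimr/ (closed).
Open syllables: 1.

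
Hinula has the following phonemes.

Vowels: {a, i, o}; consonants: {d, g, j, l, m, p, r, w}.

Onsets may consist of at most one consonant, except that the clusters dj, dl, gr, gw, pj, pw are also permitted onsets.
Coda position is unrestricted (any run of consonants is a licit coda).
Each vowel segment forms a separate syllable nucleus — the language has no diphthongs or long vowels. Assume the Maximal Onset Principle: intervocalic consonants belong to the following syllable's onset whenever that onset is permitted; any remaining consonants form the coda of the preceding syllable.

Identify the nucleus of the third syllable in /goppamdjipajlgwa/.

i

Vowels present: o, a, i, a, a; each is a nucleus, giving 5 syllables.
The third nucleus (vowel 3 from the left) is /i/.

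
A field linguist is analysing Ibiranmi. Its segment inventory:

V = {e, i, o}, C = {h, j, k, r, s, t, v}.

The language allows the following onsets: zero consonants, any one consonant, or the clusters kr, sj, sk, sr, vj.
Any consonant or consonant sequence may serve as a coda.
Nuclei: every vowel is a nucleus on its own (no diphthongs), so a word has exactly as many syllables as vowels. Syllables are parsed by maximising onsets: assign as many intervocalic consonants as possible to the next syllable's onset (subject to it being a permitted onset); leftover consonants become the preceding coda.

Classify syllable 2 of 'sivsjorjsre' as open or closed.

closed

Vowels present: i, o, e; each is a nucleus, giving 3 syllables.
V1 /i/ – V2 /o/: cluster /vsj/ — the longest permitted-onset suffix is /sj/; onset = /sj/, preceding coda = /v/.
V2 /o/ – V3 /e/: /rjsr/ — longest licit onset from the right is /sr/, leaving /rj/ as coda.
Syllabification: siv.sjorj.sre.
Syllable 2 is /sjorj/ with coda /rj/, so it is closed.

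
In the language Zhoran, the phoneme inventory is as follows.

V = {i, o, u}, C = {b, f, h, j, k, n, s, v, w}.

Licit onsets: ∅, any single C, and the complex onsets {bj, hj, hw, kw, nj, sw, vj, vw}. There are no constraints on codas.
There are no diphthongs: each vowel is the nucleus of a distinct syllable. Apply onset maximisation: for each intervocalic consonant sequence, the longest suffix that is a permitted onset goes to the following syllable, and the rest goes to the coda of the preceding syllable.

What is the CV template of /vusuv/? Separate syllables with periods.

The vowels are u, u — 2 nuclei, so 2 syllables.
σ1/σ2 boundary: /s/ → onset of the next syllable (single consonants are always licit onsets).
Syllabification: vu.suv.
Mapping each syllable to C/V: /vu/ → CV, /suv/ → CVC.

CV.CVC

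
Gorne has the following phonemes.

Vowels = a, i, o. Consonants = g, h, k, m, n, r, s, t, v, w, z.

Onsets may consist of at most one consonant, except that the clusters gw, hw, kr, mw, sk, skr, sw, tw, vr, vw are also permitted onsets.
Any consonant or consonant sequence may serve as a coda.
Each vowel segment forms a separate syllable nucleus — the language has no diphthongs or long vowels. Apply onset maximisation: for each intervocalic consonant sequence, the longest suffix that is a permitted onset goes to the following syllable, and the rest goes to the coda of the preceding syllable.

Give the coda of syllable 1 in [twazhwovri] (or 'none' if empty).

Nuclei (vowels): a, o, i → 3 syllables.
σ1/σ2 boundary: /zhw/ splits as /z/ + /hw/ (/hw/ is the longest suffix that is a licit onset).
σ2/σ3 boundary: cluster /vr/ — /vr/ is itself a permitted onset, so the whole cluster goes right; preceding coda = ∅.
So the parse is twaz.hwo.vri.
Syllable 1 is /twaz/: onset /tw/, nucleus /a/, coda /z/.

z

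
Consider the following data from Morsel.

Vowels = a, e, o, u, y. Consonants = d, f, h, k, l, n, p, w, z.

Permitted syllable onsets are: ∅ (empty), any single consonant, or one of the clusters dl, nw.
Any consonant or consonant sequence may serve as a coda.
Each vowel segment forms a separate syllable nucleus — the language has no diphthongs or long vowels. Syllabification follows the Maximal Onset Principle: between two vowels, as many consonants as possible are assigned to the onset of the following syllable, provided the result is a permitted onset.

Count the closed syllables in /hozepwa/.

1

Nuclei (vowels): o, e, a → 3 syllables.
V1 /o/ – V2 /e/: /z/ is a single consonant, so it becomes the next onset.
V2 /e/ – V3 /a/: /pw/ splits as /p/ + /w/ (/w/ is the longest suffix that is a licit onset).
Putting it together: ho.zep.wa.
Classifying each syllable: /ho/ (open), /zep/ (closed), /wa/ (open).
Closed syllables: 1.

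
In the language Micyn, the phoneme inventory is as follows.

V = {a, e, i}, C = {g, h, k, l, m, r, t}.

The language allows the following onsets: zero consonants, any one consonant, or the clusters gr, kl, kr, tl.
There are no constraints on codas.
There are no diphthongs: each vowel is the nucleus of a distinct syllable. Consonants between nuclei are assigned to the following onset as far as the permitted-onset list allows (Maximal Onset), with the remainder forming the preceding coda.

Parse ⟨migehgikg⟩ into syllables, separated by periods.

The vowels are i, e, i — 3 nuclei, so 3 syllables.
σ1/σ2 boundary: just /g/ — single C goes to the following onset.
σ2/σ3 boundary: /hg/ splits as /h/ + /g/ (/g/ is the longest suffix that is a licit onset).

mi.geh.gikg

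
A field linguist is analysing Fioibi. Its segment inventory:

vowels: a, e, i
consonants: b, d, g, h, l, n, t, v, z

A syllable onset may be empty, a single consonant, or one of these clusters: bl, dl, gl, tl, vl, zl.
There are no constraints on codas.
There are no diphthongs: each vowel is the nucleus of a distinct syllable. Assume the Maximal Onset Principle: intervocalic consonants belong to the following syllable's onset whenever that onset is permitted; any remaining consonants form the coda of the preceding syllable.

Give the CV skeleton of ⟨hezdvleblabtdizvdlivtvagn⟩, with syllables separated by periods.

Vowels present: e, e, a, i, i, a; each is a nucleus, giving 6 syllables.
/e…e/ gap (V1→V2): cluster /zdvl/ — the longest permitted-onset suffix is /vl/; onset = /vl/, preceding coda = /zd/.
/e…a/ gap (V2→V3): /bl/ — entire cluster is a permitted onset → onset /bl/, coda ∅.
/a…i/ gap (V3→V4): /btd/; trying suffixes from longest down, /d/ is the first permitted one, so coda /bt/ | onset /d/.
/i…i/ gap (V4→V5): /zvdl/ — longest licit onset from the right is /dl/, leaving /zv/ as coda.
/i…a/ gap (V5→V6): /vtv/ splits as /vt/ + /v/ (/v/ is the longest suffix that is a licit onset).
So the parse is hezd.vle.blabt.dizv.dlivt.vagn.
Mapping each syllable to C/V: /hezd/ → CVCC, /vle/ → CCV, /blabt/ → CCVCC, /dizv/ → CVCC, /dlivt/ → CCVCC, /vagn/ → CVCC.

CVCC.CCV.CCVCC.CVCC.CCVCC.CVCC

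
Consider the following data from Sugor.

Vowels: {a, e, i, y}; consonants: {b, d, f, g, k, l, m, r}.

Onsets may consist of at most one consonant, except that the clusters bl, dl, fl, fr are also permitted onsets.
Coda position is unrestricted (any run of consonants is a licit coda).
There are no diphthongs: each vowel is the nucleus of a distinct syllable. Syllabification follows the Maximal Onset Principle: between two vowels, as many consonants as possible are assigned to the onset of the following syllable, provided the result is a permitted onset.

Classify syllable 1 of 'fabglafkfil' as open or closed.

The vowels are a, a, i — 3 nuclei, so 3 syllables.
Between /a/ (V1) and /a/ (V2): /bgl/; trying suffixes from longest down, /l/ is the first permitted one, so coda /bg/ | onset /l/.
Between /a/ (V2) and /i/ (V3): /fkf/; trying suffixes from longest down, /f/ is the first permitted one, so coda /fk/ | onset /f/.
So the parse is fabg.lafk.fil.
Syllable 1 is /fabg/ with coda /bg/, so it is closed.

closed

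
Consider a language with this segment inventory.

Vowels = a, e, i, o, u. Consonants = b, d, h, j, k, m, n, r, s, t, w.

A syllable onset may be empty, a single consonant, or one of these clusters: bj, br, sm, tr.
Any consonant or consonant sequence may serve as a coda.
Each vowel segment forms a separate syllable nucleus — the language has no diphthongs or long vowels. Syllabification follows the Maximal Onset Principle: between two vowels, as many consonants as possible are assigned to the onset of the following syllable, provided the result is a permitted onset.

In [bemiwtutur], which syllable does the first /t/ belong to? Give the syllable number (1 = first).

3

Vowels present: e, i, u, u; each is a nucleus, giving 4 syllables.
Between /e/ (V1) and /i/ (V2): /m/ is a single consonant, so it becomes the next onset.
Between /i/ (V2) and /u/ (V3): /wt/ splits as /w/ + /t/ (/t/ is the longest suffix that is a licit onset).
Between /u/ (V3) and /u/ (V4): /t/ → onset of the next syllable (single consonants are always licit onsets).
So the parse is be.miw.tu.tur.
The first /t/ is in the onset of syllable 3 (/tu/).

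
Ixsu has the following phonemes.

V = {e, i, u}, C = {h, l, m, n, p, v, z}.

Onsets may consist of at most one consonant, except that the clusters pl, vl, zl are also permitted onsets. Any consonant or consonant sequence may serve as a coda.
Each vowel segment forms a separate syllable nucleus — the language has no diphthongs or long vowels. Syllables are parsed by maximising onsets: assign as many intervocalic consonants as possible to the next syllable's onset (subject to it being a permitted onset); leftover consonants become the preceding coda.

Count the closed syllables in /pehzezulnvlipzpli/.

The vowels are e, e, u, i, i — 5 nuclei, so 5 syllables.
Between /e/ (V1) and /e/ (V2): /hz/ splits as /h/ + /z/ (/z/ is the longest suffix that is a licit onset).
Between /e/ (V2) and /u/ (V3): /z/ → onset of the next syllable (single consonants are always licit onsets).
Between /u/ (V3) and /i/ (V4): cluster /lnvl/ — the longest permitted-onset suffix is /vl/; onset = /vl/, preceding coda = /ln/.
Between /i/ (V4) and /i/ (V5): cluster /pzpl/ — the longest permitted-onset suffix is /pl/; onset = /pl/, preceding coda = /pz/.
So the parse is peh.ze.zuln.vlipz.pli.
Classifying each syllable: /peh/ (closed), /ze/ (open), /zuln/ (closed), /vlipz/ (closed), /pli/ (open).
Closed syllables: 3.

3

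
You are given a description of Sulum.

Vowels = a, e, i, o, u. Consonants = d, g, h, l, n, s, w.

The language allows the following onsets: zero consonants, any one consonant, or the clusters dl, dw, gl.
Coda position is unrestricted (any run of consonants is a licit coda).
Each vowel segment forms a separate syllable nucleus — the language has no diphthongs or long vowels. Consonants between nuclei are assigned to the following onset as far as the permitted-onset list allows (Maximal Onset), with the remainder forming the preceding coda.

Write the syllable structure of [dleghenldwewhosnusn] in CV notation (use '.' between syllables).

The vowels are e, e, e, o, u — 5 nuclei, so 5 syllables.
σ1/σ2 boundary: /gh/ — longest licit onset from the right is /h/, leaving /g/ as coda.
σ2/σ3 boundary: /nldw/; trying suffixes from longest down, /dw/ is the first permitted one, so coda /nl/ | onset /dw/.
σ3/σ4 boundary: cluster /wh/ — the longest permitted-onset suffix is /h/; onset = /h/, preceding coda = /w/.
σ4/σ5 boundary: cluster /sn/ — the longest permitted-onset suffix is /n/; onset = /n/, preceding coda = /s/.
Result: dleg.henl.dwew.hos.nusn.
Mapping each syllable to C/V: /dleg/ → CCVC, /henl/ → CVCC, /dwew/ → CCVC, /hos/ → CVC, /nusn/ → CVCC.

CCVC.CVCC.CCVC.CVC.CVCC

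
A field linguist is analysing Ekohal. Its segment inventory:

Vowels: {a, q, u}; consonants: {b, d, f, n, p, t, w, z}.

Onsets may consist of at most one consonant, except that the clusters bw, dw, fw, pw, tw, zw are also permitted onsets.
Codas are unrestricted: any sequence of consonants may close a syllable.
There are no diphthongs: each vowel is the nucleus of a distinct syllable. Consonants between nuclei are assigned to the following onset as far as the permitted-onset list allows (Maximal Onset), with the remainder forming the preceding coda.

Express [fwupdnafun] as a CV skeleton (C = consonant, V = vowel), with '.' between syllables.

The vowels are u, a, u — 3 nuclei, so 3 syllables.
σ1/σ2 boundary: /pdn/; trying suffixes from longest down, /n/ is the first permitted one, so coda /pd/ | onset /n/.
σ2/σ3 boundary: /f/ is a single consonant, so it becomes the next onset.
Putting it together: fwupd.na.fun.
Mapping each syllable to C/V: /fwupd/ → CCVCC, /na/ → CV, /fun/ → CVC.

CCVCC.CV.CVC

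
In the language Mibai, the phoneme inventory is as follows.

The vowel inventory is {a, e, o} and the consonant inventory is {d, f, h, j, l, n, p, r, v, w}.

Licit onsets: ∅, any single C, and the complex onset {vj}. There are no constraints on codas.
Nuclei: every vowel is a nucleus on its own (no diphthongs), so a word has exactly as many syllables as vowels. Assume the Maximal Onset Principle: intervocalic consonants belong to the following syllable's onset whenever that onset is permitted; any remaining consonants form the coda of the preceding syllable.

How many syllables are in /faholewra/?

The vowels are a, o, e, a — 4 nuclei, so 4 syllables.

4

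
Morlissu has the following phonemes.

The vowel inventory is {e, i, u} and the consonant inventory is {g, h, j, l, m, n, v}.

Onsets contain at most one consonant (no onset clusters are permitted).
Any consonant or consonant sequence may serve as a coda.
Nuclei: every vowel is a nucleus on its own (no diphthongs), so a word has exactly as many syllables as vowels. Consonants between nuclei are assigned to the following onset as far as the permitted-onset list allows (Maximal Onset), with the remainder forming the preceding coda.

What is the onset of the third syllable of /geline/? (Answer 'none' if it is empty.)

The vowels are e, i, e — 3 nuclei, so 3 syllables.
V1 /e/ – V2 /i/: /l/ → onset of the next syllable (single consonants are always licit onsets).
V2 /i/ – V3 /e/: just /n/ — single C goes to the following onset.
Putting it together: ge.li.ne.
Syllable 3 is /ne/: onset /n/, nucleus /e/, coda ∅.

n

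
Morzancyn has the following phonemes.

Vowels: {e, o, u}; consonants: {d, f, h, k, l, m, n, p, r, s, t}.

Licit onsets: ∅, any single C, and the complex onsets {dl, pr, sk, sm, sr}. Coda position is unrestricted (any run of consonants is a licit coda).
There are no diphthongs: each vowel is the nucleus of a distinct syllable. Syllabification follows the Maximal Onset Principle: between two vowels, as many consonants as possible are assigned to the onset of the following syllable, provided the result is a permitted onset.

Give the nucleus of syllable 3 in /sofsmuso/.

The vowels are o, u, o — 3 nuclei, so 3 syllables.
The third nucleus (vowel 3 from the left) is /o/.

o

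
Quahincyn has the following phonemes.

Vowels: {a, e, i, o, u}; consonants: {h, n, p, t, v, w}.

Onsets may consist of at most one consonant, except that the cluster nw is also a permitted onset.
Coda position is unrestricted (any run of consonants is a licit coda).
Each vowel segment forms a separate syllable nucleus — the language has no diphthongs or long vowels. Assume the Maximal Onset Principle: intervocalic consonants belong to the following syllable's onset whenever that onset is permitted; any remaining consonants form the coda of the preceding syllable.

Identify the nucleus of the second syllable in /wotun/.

u

Nuclei (vowels): o, u → 2 syllables.
The second nucleus (vowel 2 from the left) is /u/.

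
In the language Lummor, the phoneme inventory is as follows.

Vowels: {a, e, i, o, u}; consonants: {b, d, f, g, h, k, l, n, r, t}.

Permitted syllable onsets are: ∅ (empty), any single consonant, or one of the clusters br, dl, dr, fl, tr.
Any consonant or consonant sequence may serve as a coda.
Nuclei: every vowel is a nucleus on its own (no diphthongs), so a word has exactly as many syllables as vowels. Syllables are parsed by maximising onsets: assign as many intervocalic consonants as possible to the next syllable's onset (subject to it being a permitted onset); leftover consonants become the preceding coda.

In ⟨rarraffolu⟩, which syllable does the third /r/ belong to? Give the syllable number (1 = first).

2

Vowels present: a, a, o, u; each is a nucleus, giving 4 syllables.
Between /a/ (V1) and /a/ (V2): /rr/ — longest licit onset from the right is /r/, leaving /r/ as coda.
Between /a/ (V2) and /o/ (V3): /ff/; trying suffixes from longest down, /f/ is the first permitted one, so coda /f/ | onset /f/.
Between /o/ (V3) and /u/ (V4): /l/ → onset of the next syllable (single consonants are always licit onsets).
Syllabification: rar.raf.fo.lu.
The third /r/ is in the onset of syllable 2 (/raf/).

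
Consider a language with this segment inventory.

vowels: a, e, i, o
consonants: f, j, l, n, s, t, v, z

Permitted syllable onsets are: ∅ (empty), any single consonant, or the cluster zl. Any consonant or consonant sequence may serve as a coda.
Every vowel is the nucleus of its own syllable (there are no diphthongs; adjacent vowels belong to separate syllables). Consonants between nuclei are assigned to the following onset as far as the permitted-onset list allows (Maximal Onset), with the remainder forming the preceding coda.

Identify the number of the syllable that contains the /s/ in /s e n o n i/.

The vowels are e, o, i — 3 nuclei, so 3 syllables.
V1 /e/ – V2 /o/: /n/ is a single consonant, so it becomes the next onset.
V2 /o/ – V3 /i/: /n/ is a single consonant, so it becomes the next onset.
Syllabification: se.no.ni.
The /s/ is in the onset of syllable 1 (/se/).

1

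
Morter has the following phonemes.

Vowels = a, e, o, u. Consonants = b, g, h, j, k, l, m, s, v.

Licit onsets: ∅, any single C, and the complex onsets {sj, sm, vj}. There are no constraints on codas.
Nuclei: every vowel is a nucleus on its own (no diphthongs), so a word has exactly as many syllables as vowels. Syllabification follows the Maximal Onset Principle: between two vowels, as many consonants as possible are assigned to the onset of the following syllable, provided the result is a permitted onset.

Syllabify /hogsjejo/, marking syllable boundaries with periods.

hog.sje.jo

The vowels are o, e, o — 3 nuclei, so 3 syllables.
σ1/σ2 boundary: cluster /gsj/ — the longest permitted-onset suffix is /sj/; onset = /sj/, preceding coda = /g/.
σ2/σ3 boundary: /j/ → onset of the next syllable (single consonants are always licit onsets).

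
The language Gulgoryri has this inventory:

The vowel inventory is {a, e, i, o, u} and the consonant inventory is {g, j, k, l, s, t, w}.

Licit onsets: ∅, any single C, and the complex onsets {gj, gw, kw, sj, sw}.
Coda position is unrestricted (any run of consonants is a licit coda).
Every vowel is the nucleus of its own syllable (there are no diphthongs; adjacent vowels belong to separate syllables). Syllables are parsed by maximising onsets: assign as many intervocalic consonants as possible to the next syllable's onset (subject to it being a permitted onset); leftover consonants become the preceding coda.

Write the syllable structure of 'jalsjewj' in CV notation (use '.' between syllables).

Vowels present: a, e; each is a nucleus, giving 2 syllables.
/a…e/ gap (V1→V2): /lsj/ splits as /l/ + /sj/ (/sj/ is the longest suffix that is a licit onset).
Result: jal.sjewj.
Mapping each syllable to C/V: /jal/ → CVC, /sjewj/ → CCVCC.

CVC.CCVCC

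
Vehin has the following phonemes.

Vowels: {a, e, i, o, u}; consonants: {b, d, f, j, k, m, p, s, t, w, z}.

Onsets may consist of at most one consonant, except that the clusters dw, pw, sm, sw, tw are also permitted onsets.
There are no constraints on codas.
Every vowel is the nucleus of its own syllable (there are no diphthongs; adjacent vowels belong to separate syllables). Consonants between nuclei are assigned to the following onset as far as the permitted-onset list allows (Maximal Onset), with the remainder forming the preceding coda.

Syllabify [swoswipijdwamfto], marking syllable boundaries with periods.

The vowels are o, i, i, a, o — 5 nuclei, so 5 syllables.
V1 /o/ – V2 /i/: /sw/ is a licit onset in full, so it all attaches to the next syllable.
V2 /i/ – V3 /i/: /p/ is a single consonant, so it becomes the next onset.
V3 /i/ – V4 /a/: /jdw/ splits as /j/ + /dw/ (/dw/ is the longest suffix that is a licit onset).
V4 /a/ – V5 /o/: cluster /mft/ — the longest permitted-onset suffix is /t/; onset = /t/, preceding coda = /mf/.

swo.swi.pij.dwamf.to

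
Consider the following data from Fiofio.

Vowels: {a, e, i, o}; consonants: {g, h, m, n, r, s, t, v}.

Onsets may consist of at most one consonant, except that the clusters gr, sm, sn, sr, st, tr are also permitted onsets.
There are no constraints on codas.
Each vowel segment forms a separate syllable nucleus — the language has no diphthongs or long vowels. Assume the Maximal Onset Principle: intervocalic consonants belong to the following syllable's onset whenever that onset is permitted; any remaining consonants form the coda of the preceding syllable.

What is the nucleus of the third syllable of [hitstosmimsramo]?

i

Nuclei (vowels): i, o, i, a, o → 5 syllables.
The third nucleus (vowel 3 from the left) is /i/.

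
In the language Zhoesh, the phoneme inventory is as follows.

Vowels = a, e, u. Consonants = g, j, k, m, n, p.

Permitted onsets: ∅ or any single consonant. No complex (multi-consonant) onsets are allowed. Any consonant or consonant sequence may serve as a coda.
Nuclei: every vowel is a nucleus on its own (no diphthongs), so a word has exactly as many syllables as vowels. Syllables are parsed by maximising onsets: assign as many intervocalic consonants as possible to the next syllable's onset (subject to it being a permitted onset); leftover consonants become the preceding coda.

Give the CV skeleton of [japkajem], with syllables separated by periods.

Vowels present: a, a, e; each is a nucleus, giving 3 syllables.
Between /a/ (V1) and /a/ (V2): /pk/ — longest licit onset from the right is /k/, leaving /p/ as coda.
Between /a/ (V2) and /e/ (V3): /j/ is a single consonant, so it becomes the next onset.
Putting it together: jap.ka.jem.
Mapping each syllable to C/V: /jap/ → CVC, /ka/ → CV, /jem/ → CVC.

CVC.CV.CVC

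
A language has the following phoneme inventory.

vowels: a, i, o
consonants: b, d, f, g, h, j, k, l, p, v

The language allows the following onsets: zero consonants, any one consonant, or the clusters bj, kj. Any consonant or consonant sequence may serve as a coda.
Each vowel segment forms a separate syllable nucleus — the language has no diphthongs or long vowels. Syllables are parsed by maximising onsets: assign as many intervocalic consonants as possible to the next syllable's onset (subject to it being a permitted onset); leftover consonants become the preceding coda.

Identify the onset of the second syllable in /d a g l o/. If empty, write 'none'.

Nuclei (vowels): a, o → 2 syllables.
V1 /a/ – V2 /o/: cluster /gl/ — the longest permitted-onset suffix is /l/; onset = /l/, preceding coda = /g/.
Syllabification: dag.lo.
Syllable 2 is /lo/: onset /l/, nucleus /o/, coda ∅.

l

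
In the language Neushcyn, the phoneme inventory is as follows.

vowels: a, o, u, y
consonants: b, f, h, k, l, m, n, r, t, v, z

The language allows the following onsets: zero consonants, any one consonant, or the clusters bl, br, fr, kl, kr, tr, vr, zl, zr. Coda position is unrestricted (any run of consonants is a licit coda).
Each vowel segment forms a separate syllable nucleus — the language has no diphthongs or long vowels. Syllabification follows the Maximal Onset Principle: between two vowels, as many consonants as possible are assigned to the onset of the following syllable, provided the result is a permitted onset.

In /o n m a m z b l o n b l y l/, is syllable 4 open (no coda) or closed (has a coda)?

closed

The vowels are o, a, o, y — 4 nuclei, so 4 syllables.
Between /o/ (V1) and /a/ (V2): /nm/ splits as /n/ + /m/ (/m/ is the longest suffix that is a licit onset).
Between /a/ (V2) and /o/ (V3): /mzbl/ — longest licit onset from the right is /bl/, leaving /mz/ as coda.
Between /o/ (V3) and /y/ (V4): cluster /nbl/ — the longest permitted-onset suffix is /bl/; onset = /bl/, preceding coda = /n/.
Putting it together: on.mamz.blon.blyl.
Syllable 4 is /blyl/ with coda /l/, so it is closed.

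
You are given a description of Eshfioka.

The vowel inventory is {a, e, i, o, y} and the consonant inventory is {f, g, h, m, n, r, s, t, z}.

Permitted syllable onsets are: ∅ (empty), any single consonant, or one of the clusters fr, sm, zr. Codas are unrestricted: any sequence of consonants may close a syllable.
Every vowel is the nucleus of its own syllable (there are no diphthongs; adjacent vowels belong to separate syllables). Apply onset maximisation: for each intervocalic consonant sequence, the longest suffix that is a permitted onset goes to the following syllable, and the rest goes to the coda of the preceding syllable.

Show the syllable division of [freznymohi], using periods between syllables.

frez.ny.mo.hi

Nuclei (vowels): e, y, o, i → 4 syllables.
/e…y/ gap (V1→V2): /zn/ splits as /z/ + /n/ (/n/ is the longest suffix that is a licit onset).
/y…o/ gap (V2→V3): /m/ is a single consonant, so it becomes the next onset.
/o…i/ gap (V3→V4): /h/ → onset of the next syllable (single consonants are always licit onsets).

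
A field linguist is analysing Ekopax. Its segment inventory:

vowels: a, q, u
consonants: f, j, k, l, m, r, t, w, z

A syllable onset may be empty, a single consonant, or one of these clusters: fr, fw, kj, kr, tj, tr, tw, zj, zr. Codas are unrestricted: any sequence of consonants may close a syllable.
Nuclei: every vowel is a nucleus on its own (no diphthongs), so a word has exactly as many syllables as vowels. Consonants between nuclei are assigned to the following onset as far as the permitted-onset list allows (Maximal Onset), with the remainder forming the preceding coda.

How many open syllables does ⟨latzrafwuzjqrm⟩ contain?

Vowels present: a, a, u, q; each is a nucleus, giving 4 syllables.
V1 /a/ – V2 /a/: /tzr/ — longest licit onset from the right is /zr/, leaving /t/ as coda.
V2 /a/ – V3 /u/: /fw/ is a licit onset in full, so it all attaches to the next syllable.
V3 /u/ – V4 /q/: /zj/ is a licit onset in full, so it all attaches to the next syllable.
Result: lat.zra.fwu.zjqrm.
Classifying each syllable: /lat/ (closed), /zra/ (open), /fwu/ (open), /zjqrm/ (closed).
Open syllables: 2.

2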